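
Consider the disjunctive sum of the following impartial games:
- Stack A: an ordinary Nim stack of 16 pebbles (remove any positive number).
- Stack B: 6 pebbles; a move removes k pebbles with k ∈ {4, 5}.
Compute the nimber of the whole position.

Stack A is a plain Nim stack of size 16, so its Grundy value is 16.
Build the Grundy sequence for stack B with g(k) = mex{g(k−s) : s ∈ {4, 5}, s ≤ k}:
k:     0  1  2  3  4  5  6
g(k):  0  0  0  0  1  1  1
So g(6) = 1.
The value of a disjunctive sum is the nim-sum of the parts.
Combined value = 16 XOR 1 = 17.

17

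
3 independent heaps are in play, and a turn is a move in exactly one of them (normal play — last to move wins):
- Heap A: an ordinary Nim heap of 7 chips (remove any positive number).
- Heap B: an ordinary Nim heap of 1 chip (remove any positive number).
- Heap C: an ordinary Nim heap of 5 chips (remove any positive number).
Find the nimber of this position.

3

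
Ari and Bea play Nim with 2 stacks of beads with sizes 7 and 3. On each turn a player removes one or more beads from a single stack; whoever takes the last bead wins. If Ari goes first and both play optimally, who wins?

Ari wins

In binary:
  111  (7)
  011  (3)
  ---
  100  (4)
The nim-sum is 4 ≠ 0, so this is an N-position: the player to move can win; Ari has a winning move.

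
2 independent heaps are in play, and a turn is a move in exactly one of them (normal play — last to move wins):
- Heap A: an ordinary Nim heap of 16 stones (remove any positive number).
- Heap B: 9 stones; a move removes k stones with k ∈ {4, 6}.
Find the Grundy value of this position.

Heap A is a plain Nim heap of size 16, so its Grundy value is 16.
Build the Grundy sequence for heap B with g(k) = mex{g(k−s) : s ∈ {4, 6}, s ≤ k}:
g(0) = mex{} = 0
g(1) = mex{} = 0
g(2) = mex{} = 0
g(3) = mex{} = 0
g(4) = mex{0} = 1
g(5) = mex{0} = 1
g(6) = mex{0} = 1
g(7) = mex{0} = 1
g(8) = mex{0,1} = 2
g(9) = mex{0,1} = 2
So g(9) = 2.
By the Sprague-Grundy theorem, the Grundy value of a sum of independent games is the XOR of the component values.
Combined value = 16 ⊕ 2 = 18.

18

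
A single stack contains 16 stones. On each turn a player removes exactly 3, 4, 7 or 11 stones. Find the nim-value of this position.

0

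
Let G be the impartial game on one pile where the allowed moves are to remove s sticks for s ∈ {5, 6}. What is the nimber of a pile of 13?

Compute g(0), g(1), … for moves {5, 6}:
g(0) = mex{} = 0
g(1) = mex{} = 0
g(2) = mex{} = 0
g(3) = mex{} = 0
g(4) = mex{} = 0
g(5) = mex{0} = 1
g(6) = mex{0} = 1
g(7) = mex{0} = 1
g(8) = mex{0} = 1
g(9) = mex{0} = 1
g(10) = mex{0,1} = 2
g(11) = mex{1} = 0
g(12) = mex{1} = 0
g(13) = mex{1} = 0
So g(13) = 0.

0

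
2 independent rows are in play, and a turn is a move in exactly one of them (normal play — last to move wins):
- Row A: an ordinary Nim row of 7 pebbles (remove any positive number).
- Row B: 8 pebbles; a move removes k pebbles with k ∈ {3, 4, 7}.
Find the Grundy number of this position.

Row A is a plain Nim row of size 7, so its Grundy value is 7.
For row B, compute g(0), g(1), … with moves {3, 4, 7}:
k:     0  1  2  3  4  5  6  7  8
g(k):  0  0  0  1  1  1  2  2  2
So g(8) = 2.
By the Sprague-Grundy theorem, the Grundy value of a sum of independent games is the XOR of the component values.
Combined value = 7 ⊕ 2 = 5.

5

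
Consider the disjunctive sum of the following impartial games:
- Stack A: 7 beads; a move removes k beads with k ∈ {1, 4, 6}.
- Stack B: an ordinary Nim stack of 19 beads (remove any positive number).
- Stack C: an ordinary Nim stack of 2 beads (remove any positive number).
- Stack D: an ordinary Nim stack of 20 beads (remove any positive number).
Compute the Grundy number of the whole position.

Grundy values for stack A (subtraction set {1, 4, 6}):
g(0) = mex{} = 0
g(1) = mex{0} = 1
g(2) = mex{1} = 0
g(3) = mex{0} = 1
g(4) = mex{0,1} = 2
g(5) = mex{1,2} = 0
g(6) = mex{0} = 1
g(7) = mex{1} = 0
So g(7) = 0.
Stack B is a plain Nim stack of size 19, so its Grundy value is 19.
Stack C is a plain Nim stack of size 2, so its Grundy value is 2.
Stack D is a plain Nim stack of size 20, so its Grundy value is 20.
By the Sprague-Grundy theorem, the Grundy value of a sum of independent games is the XOR of the component values.
Combined value = 0 XOR 19 XOR 2 XOR 20 = 5.

5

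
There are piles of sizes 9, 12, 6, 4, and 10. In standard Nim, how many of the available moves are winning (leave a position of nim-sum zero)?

3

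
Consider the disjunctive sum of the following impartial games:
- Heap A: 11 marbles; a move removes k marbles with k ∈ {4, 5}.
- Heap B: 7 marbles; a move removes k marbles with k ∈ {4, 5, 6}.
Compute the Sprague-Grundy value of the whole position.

1

For heap A, compute g(0), g(1), … with moves {4, 5}:
k:     0  1  2  3  4  5  6  7  8  9 10 11
g(k):  0  0  0  0  1  1  1  1  2  0  0  0
So g(11) = 0.
Grundy values for heap B (subtraction set {4, 5, 6}):
k:     0  1  2  3  4  5  6  7
g(k):  0  0  0  0  1  1  1  1
So g(7) = 1.
The value of a disjunctive sum is the nim-sum of the parts.
Combined value = 0 XOR 1 = 1.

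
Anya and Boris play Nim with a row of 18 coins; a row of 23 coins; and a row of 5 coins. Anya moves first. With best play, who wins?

Compute the nim-sum pairwise:
18 ^ 23 = 5
5 ^ 5 = 0
The nim-sum is 0, so this is a P-position: the player to move is in a losing position under optimal play; Anya is about to move from it and so loses — Boris wins.

Boris wins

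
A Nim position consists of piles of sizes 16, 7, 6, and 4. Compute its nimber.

21

Compute the nim-sum pairwise:
16 XOR 7 = 23
23 XOR 6 = 17
17 XOR 4 = 21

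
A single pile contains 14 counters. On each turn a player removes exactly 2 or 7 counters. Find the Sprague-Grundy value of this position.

0

Build the Grundy sequence with g(k) = mex{g(k−s) : s ∈ {2, 7}, s ≤ k}:
g(0) = mex{} = 0
g(1) = mex{} = 0
g(2) = mex{0} = 1
g(3) = mex{0} = 1
g(4) = mex{1} = 0
g(5) = mex{1} = 0
g(6) = mex{0} = 1
g(7) = mex{0} = 1
g(8) = mex{0,1} = 2
g(9) = mex{1} = 0
g(10) = mex{1,2} = 0
g(11) = mex{0} = 1
g(12) = mex{0} = 1
g(13) = mex{1} = 0
g(14) = mex{1} = 0
So g(14) = 0.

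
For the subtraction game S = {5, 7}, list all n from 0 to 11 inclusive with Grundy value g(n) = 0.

Grundy values for subtraction set {5, 7}:
k:     0  1  2  3  4  5  6  7  8  9 10 11
g(k):  0  0  0  0  0  1  1  1  1  1  2  2
The P-positions (g = 0) in 0..11 are 0, 1, 2, 3, 4.

0, 1, 2, 3, 4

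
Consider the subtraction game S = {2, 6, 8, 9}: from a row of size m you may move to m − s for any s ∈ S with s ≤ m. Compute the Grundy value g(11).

Compute g(0), g(1), … for moves {2, 6, 8, 9}:
k:     0  1  2  3  4  5  6  7  8  9 10 11
g(k):  0  0  1  1  0  0  1  1  2  2  3  3
So g(11) = 3.

3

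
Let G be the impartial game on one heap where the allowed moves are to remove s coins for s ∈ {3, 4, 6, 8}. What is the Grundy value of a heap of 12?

0

Grundy values for subtraction set {3, 4, 6, 8}:
k:     0  1  2  3  4  5  6  7  8  9 10 11 12
g(k):  0  0  0  1  1  1  2  2  2  3  3  0  0
So g(12) = 0.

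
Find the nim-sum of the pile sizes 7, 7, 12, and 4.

Bitwise XOR of the heap sizes:
  0111  (7)
  0111  (7)
  1100  (12)
  0100  (4)
  ----
  1000  (8)

8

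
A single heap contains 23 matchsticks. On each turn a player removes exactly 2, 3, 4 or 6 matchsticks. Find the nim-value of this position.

Build the Grundy sequence with g(k) = mex{g(k−s) : s ∈ {2, 3, 4, 6}, s ≤ k}:
k:     0  1  2  3  4  5  6  7  8  9 10 11 12 13 14 15 16 17 18 19 20 21 22 23
g(k):  0  0  1  1  2  2  3  3  0  0  1  1  2  2  3  3  0  0  1  1  2  2  3  3
So g(23) = 3.

3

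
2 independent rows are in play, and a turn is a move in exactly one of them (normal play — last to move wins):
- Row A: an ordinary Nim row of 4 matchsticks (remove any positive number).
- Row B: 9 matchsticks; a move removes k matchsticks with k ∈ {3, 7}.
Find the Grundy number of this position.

Row A is a plain Nim row of size 4, so its Grundy value is 4.
For row B, compute g(0), g(1), … with moves {3, 7}:
k:     0  1  2  3  4  5  6  7  8  9
g(k):  0  0  0  1  1  1  0  2  2  1
So g(9) = 1.
The value of a disjunctive sum is the nim-sum of the parts.
Combined value = 4 ⊕ 1 = 5.

5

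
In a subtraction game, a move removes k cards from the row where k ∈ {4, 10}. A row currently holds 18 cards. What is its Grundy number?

1

Compute g(0), g(1), … for moves {4, 10}:
k:     0  1  2  3  4  5  6  7  8  9 10 11 12 13 14 15 16 17 18
g(k):  0  0  0  0  1  1  1  1  0  0  2  2  1  1  0  0  0  0  1
So g(18) = 1.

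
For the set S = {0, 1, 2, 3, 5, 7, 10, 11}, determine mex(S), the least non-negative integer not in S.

4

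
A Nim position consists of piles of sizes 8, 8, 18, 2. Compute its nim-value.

Nim-sum: 8 XOR 8 XOR 18 XOR 2 = 16.

16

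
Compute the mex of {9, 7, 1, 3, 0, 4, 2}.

5

The values 0, 1, 2, 3, 4 are all present; 5 is the first non-negative integer missing from the set.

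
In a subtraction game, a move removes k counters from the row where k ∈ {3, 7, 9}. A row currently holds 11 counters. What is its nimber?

Build the Grundy sequence with g(k) = mex{g(k−s) : s ∈ {3, 7, 9}, s ≤ k}:
g(0) = mex{} = 0
g(1) = mex{} = 0
g(2) = mex{} = 0
g(3) = mex{0} = 1
g(4) = mex{0} = 1
g(5) = mex{0} = 1
g(6) = mex{1} = 0
g(7) = mex{0,1} = 2
g(8) = mex{0,1} = 2
g(9) = mex{0} = 1
g(10) = mex{0,1,2} = 3
g(11) = mex{0,1,2} = 3
So g(11) = 3.

3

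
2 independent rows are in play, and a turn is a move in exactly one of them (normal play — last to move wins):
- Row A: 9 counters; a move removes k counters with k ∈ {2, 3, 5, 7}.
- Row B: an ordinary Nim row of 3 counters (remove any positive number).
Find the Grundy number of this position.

3

Build the Grundy sequence for row A with g(k) = mex{g(k−s) : s ∈ {2, 3, 5, 7}, s ≤ k}:
g(0) = mex{} = 0
g(1) = mex{} = 0
g(2) = mex{0} = 1
g(3) = mex{0} = 1
g(4) = mex{0,1} = 2
g(5) = mex{0,1} = 2
g(6) = mex{0,1,2} = 3
g(7) = mex{0,1,2} = 3
g(8) = mex{0,1,2,3} = 4
g(9) = mex{1,2,3} = 0
So g(9) = 0.
Row B is a plain Nim row of size 3, so its Grundy value is 3.
By the Sprague-Grundy theorem, the Grundy value of a sum of independent games is the XOR of the component values.
Combined value = 0 ⊕ 3 = 3.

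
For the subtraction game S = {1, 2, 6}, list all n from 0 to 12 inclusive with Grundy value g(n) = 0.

Build the Grundy sequence with g(k) = mex{g(k−s) : s ∈ {1, 2, 6}, s ≤ k}:
g(0) = mex{} = 0
g(1) = mex{0} = 1
g(2) = mex{0,1} = 2
g(3) = mex{1,2} = 0
g(4) = mex{0,2} = 1
g(5) = mex{0,1} = 2
g(6) = mex{0,1,2} = 3
g(7) = mex{1,2,3} = 0
g(8) = mex{0,2,3} = 1
g(9) = mex{0,1} = 2
g(10) = mex{1,2} = 0
g(11) = mex{0,2} = 1
g(12) = mex{0,1,3} = 2
The P-positions (g = 0) in 0..12 are 0, 3, 7, 10.

0, 3, 7, 10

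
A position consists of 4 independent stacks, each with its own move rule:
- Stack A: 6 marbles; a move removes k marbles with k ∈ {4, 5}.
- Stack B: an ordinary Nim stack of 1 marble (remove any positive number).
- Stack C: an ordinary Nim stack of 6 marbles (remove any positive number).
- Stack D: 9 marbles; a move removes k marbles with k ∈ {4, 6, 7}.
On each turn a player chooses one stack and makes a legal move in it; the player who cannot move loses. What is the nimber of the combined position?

4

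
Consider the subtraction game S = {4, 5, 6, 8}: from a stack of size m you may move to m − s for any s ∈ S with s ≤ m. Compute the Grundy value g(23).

Compute g(0), g(1), … for moves {4, 5, 6, 8}:
k:     0  1  2  3  4  5  6  7  8  9 10 11 12 13 14 15 16 17 18 19 20 21 22 23
g(k):  0  0  0  0  1  1  1  1  2  2  2  2  0  0  0  0  1  1  1  1  2  2  2  2
So g(23) = 2.

2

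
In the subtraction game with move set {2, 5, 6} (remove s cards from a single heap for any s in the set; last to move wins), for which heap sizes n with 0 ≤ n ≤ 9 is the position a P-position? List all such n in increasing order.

Grundy values for subtraction set {2, 5, 6}:
k:     0  1  2  3  4  5  6  7  8  9
g(k):  0  0  1  1  0  2  1  3  0  2
The P-positions (g = 0) in 0..9 are 0, 1, 4, 8.

0, 1, 4, 8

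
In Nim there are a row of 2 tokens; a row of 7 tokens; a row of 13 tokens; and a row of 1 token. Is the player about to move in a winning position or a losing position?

In binary:
  0010  (2)
  0111  (7)
  1101  (13)
  0001  (1)
  ----
  1001  (9)
The nim-sum is 9 ≠ 0, so this is an N-position: the player to move can win.

Winning position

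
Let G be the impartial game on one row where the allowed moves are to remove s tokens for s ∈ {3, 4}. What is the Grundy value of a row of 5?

1

Grundy values for subtraction set {3, 4}:
k:     0  1  2  3  4  5
g(k):  0  0  0  1  1  1
So g(5) = 1.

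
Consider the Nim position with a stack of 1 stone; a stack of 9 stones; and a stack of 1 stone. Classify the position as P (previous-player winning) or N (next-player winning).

N-position

Write each in binary and XOR column by column:
  0001  (1)
  1001  (9)
  0001  (1)
  ----
  1001  (9)
The nim-sum is 9 ≠ 0, so this is an N-position: the player to move can win.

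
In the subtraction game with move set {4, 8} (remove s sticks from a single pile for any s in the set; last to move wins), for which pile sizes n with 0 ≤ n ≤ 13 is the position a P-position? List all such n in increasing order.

0, 1, 2, 3, 12, 13

Build the Grundy sequence with g(k) = mex{g(k−s) : s ∈ {4, 8}, s ≤ k}:
k:     0  1  2  3  4  5  6  7  8  9 10 11 12 13
g(k):  0  0  0  0  1  1  1  1  2  2  2  2  0  0
The P-positions (g = 0) in 0..13 are 0, 1, 2, 3, 12, 13.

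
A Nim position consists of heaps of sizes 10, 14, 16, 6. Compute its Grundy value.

Nim-sum: 10 ^ 14 ^ 16 ^ 6 = 18.

18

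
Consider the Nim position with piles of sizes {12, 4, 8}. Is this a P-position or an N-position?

Nim-sum: 12 ⊕ 4 ⊕ 8 = 0.
The nim-sum is 0, so this is a P-position: the player to move is in a losing position under optimal play.

P-position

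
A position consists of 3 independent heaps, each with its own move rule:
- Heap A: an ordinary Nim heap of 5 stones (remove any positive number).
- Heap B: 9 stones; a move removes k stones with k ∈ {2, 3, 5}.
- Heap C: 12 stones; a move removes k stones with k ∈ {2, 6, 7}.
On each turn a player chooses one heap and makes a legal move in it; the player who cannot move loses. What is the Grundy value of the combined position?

6

Heap A is a plain Nim heap of size 5, so its Grundy value is 5.
Build the Grundy sequence for heap B with g(k) = mex{g(k−s) : s ∈ {2, 3, 5}, s ≤ k}:
g(0) = mex{} = 0
g(1) = mex{} = 0
g(2) = mex{0} = 1
g(3) = mex{0} = 1
g(4) = mex{0,1} = 2
g(5) = mex{0,1} = 2
g(6) = mex{0,1,2} = 3
g(7) = mex{1,2} = 0
g(8) = mex{1,2,3} = 0
g(9) = mex{0,2,3} = 1
So g(9) = 1.
Grundy values for heap C (subtraction set {2, 6, 7}):
g(0) = mex{} = 0
g(1) = mex{} = 0
g(2) = mex{0} = 1
g(3) = mex{0} = 1
g(4) = mex{1} = 0
g(5) = mex{1} = 0
g(6) = mex{0} = 1
g(7) = mex{0} = 1
g(8) = mex{0,1} = 2
g(9) = mex{1} = 0
g(10) = mex{0,1,2} = 3
g(11) = mex{0} = 1
g(12) = mex{0,1,3} = 2
So g(12) = 2.
By the Sprague-Grundy theorem, the Grundy value of a sum of independent games is the XOR of the component values.
Combined value = 5 ⊕ 1 ⊕ 2 = 6.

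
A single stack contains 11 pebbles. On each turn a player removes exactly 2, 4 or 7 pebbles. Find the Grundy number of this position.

1

Grundy values for subtraction set {2, 4, 7}:
g(0) = mex{} = 0
g(1) = mex{} = 0
g(2) = mex{0} = 1
g(3) = mex{0} = 1
g(4) = mex{0,1} = 2
g(5) = mex{0,1} = 2
g(6) = mex{1,2} = 0
g(7) = mex{0,1,2} = 3
g(8) = mex{0,2} = 1
g(9) = mex{1,2,3} = 0
g(10) = mex{0,1} = 2
g(11) = mex{0,2,3} = 1
So g(11) = 1.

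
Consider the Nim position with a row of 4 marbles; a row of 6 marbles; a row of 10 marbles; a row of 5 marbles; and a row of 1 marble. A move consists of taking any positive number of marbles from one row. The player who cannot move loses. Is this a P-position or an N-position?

Compute the nim-sum pairwise:
4 ⊕ 6 = 2
2 ⊕ 10 = 8
8 ⊕ 5 = 13
13 ⊕ 1 = 12
The nim-sum is 12 ≠ 0, so this is an N-position: the player to move can win.

N-position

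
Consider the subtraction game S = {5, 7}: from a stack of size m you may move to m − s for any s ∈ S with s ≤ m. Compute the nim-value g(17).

1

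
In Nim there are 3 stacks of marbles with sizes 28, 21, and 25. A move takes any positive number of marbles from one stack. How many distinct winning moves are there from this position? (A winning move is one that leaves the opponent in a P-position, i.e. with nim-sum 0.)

Compute the nim-sum pairwise:
28 XOR 21 = 9
9 XOR 25 = 16
The overall nim-sum is X = 16. A stack of size p has a winning move iff p XOR X < p (reduce it to p XOR X).
  28: 28 XOR 16 = 12 < 28 — winning move (to 12).
  21: 21 XOR 16 = 5 < 21 — winning move (to 5).
  25: 25 XOR 16 = 9 < 25 — winning move (to 9).
That gives 3 winning moves.

3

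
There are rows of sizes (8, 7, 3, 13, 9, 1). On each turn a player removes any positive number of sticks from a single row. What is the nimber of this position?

9

Write each in binary and XOR column by column:
  1000  (8)
  0111  (7)
  0011  (3)
  1101  (13)
  1001  (9)
  0001  (1)
  ----
  1001  (9)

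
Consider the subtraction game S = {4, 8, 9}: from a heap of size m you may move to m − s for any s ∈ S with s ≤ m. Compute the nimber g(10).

2

Build the Grundy sequence with g(k) = mex{g(k−s) : s ∈ {4, 8, 9}, s ≤ k}:
g(0) = mex{} = 0
g(1) = mex{} = 0
g(2) = mex{} = 0
g(3) = mex{} = 0
g(4) = mex{0} = 1
g(5) = mex{0} = 1
g(6) = mex{0} = 1
g(7) = mex{0} = 1
g(8) = mex{0,1} = 2
g(9) = mex{0,1} = 2
g(10) = mex{0,1} = 2
So g(10) = 2.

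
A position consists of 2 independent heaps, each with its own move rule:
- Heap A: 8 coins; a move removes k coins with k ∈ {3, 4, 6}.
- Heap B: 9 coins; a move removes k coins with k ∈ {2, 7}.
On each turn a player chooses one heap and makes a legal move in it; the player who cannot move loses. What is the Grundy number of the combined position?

2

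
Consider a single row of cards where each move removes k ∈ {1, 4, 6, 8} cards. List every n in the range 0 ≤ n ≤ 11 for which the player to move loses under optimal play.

Grundy values for subtraction set {1, 4, 6, 8}:
k:     0  1  2  3  4  5  6  7  8  9 10 11
g(k):  0  1  0  1  2  0  1  0  1  2  3  2
The P-positions (g = 0) in 0..11 are 0, 2, 5, 7.

0, 2, 5, 7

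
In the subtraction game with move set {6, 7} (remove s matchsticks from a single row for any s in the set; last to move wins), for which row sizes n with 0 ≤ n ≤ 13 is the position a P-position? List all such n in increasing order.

0, 1, 2, 3, 4, 5, 13

Compute g(0), g(1), … for moves {6, 7}:
k:     0  1  2  3  4  5  6  7  8  9 10 11 12 13
g(k):  0  0  0  0  0  0  1  1  1  1  1  1  2  0
The P-positions (g = 0) in 0..13 are 0, 1, 2, 3, 4, 5, 13.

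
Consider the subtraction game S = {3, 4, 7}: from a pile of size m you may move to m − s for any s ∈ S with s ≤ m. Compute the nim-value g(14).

1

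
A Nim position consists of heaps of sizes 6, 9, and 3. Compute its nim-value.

Nim-sum: 6 ^ 9 ^ 3 = 12.

12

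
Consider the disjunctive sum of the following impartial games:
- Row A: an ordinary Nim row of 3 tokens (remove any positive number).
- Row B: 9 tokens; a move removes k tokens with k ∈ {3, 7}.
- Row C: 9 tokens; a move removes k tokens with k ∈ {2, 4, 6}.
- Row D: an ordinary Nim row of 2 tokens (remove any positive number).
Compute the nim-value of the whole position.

Row A is a plain Nim row of size 3, so its Grundy value is 3.
For row B, compute g(0), g(1), … with moves {3, 7}:
k:     0  1  2  3  4  5  6  7  8  9
g(k):  0  0  0  1  1  1  0  2  2  1
So g(9) = 1.
For row C, compute g(0), g(1), … with moves {2, 4, 6}:
g(0) = mex{} = 0
g(1) = mex{} = 0
g(2) = mex{0} = 1
g(3) = mex{0} = 1
g(4) = mex{0,1} = 2
g(5) = mex{0,1} = 2
g(6) = mex{0,1,2} = 3
g(7) = mex{0,1,2} = 3
g(8) = mex{1,2,3} = 0
g(9) = mex{1,2,3} = 0
So g(9) = 0.
Row D is a plain Nim row of size 2, so its Grundy value is 2.
By the Sprague-Grundy theorem, the Grundy value of a sum of independent games is the XOR of the component values.
Combined value = 3 XOR 1 XOR 0 XOR 2 = 0.

0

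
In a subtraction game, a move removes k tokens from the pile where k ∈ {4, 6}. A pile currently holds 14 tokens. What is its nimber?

1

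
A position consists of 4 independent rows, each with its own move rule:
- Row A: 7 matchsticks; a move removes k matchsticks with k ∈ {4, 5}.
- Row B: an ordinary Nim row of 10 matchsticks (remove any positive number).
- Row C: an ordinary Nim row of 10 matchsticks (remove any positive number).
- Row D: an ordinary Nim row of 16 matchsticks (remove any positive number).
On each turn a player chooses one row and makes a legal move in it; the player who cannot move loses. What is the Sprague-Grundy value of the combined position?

For row A, compute g(0), g(1), … with moves {4, 5}:
k:     0  1  2  3  4  5  6  7
g(k):  0  0  0  0  1  1  1  1
So g(7) = 1.
Row B is a plain Nim row of size 10, so its Grundy value is 10.
Row C is a plain Nim row of size 10, so its Grundy value is 10.
Row D is a plain Nim row of size 16, so its Grundy value is 16.
The value of a disjunctive sum is the nim-sum of the parts.
Combined value = 1 ⊕ 10 ⊕ 10 ⊕ 16 = 17.

17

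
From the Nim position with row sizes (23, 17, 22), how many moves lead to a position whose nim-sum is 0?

3

Write each in binary and XOR column by column:
  10111  (23)
  10001  (17)
  10110  (22)
  -----
  10000  (16)
The overall nim-sum is X = 16. A row of size p has a winning move iff p XOR X < p (reduce it to p XOR X).
  23: 23 XOR 16 = 7 < 23 — winning move (to 7).
  17: 17 XOR 16 = 1 < 17 — winning move (to 1).
  22: 22 XOR 16 = 6 < 22 — winning move (to 6).
That gives 3 winning moves.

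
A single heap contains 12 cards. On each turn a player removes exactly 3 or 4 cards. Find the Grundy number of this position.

Build the Grundy sequence with g(k) = mex{g(k−s) : s ∈ {3, 4}, s ≤ k}:
k:     0  1  2  3  4  5  6  7  8  9 10 11 12
g(k):  0  0  0  1  1  1  2  0  0  0  1  1  1
So g(12) = 1.

1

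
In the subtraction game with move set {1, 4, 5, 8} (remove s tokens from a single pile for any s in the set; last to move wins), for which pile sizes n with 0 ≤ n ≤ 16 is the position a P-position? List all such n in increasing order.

0, 2, 9, 11

Compute g(0), g(1), … for moves {1, 4, 5, 8}:
k:     0  1  2  3  4  5  6  7  8  9 10 11 12 13 14 15 16
g(k):  0  1  0  1  2  3  2  3  4  0  1  0  1  2  3  2  3
The P-positions (g = 0) in 0..16 are 0, 2, 9, 11.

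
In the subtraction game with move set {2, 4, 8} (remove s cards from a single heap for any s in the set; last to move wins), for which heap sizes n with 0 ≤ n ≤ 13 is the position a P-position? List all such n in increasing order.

Compute g(0), g(1), … for moves {2, 4, 8}:
g(0) = mex{} = 0
g(1) = mex{} = 0
g(2) = mex{0} = 1
g(3) = mex{0} = 1
g(4) = mex{0,1} = 2
g(5) = mex{0,1} = 2
g(6) = mex{1,2} = 0
g(7) = mex{1,2} = 0
g(8) = mex{0,2} = 1
g(9) = mex{0,2} = 1
g(10) = mex{0,1} = 2
g(11) = mex{0,1} = 2
g(12) = mex{1,2} = 0
g(13) = mex{1,2} = 0
The P-positions (g = 0) in 0..13 are 0, 1, 6, 7, 12, 13.

0, 1, 6, 7, 12, 13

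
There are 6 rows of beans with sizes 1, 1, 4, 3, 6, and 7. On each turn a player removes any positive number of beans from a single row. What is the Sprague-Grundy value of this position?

6

Compute the nim-sum pairwise:
1 XOR 1 = 0
0 XOR 4 = 4
4 XOR 3 = 7
7 XOR 6 = 1
1 XOR 7 = 6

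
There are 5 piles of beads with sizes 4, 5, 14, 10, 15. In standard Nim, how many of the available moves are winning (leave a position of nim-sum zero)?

3

Compute the nim-sum pairwise:
4 ⊕ 5 = 1
1 ⊕ 14 = 15
15 ⊕ 10 = 5
5 ⊕ 15 = 10
The overall nim-sum is X = 10. A pile of size p has a winning move iff p XOR X < p (reduce it to p XOR X).
  4: 4 XOR 10 = 14 ≥ 4 — no move.
  5: 5 XOR 10 = 15 ≥ 5 — no move.
  14: 14 XOR 10 = 4 < 14 — winning move (to 4).
  10: 10 XOR 10 = 0 < 10 — winning move (to 0).
  15: 15 XOR 10 = 5 < 15 — winning move (to 5).
That gives 3 winning moves.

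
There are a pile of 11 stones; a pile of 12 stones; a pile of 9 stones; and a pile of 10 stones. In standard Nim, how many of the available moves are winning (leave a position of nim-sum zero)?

1

In binary:
  1011  (11)
  1100  (12)
  1001  (9)
  1010  (10)
  ----
  0100  (4)
The overall nim-sum is X = 4. A pile of size p has a winning move iff p XOR X < p (reduce it to p XOR X).
  11: 11 XOR 4 = 15 ≥ 11 — no move.
  12: 12 XOR 4 = 8 < 12 — winning move (to 8).
  9: 9 XOR 4 = 13 ≥ 9 — no move.
  10: 10 XOR 4 = 14 ≥ 10 — no move.
That gives 1 winning move.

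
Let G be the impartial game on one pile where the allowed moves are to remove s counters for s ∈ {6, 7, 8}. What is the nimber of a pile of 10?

Build the Grundy sequence with g(k) = mex{g(k−s) : s ∈ {6, 7, 8}, s ≤ k}:
g(0) = mex{} = 0
g(1) = mex{} = 0
g(2) = mex{} = 0
g(3) = mex{} = 0
g(4) = mex{} = 0
g(5) = mex{} = 0
g(6) = mex{0} = 1
g(7) = mex{0} = 1
g(8) = mex{0} = 1
g(9) = mex{0} = 1
g(10) = mex{0} = 1
So g(10) = 1.

1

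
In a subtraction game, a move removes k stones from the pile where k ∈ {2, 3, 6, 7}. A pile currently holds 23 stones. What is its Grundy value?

Compute g(0), g(1), … for moves {2, 3, 6, 7}:
k:     0  1  2  3  4  5  6  7  8  9 10 11 12 13 14 15 16 17 18 19 20 21 22 23
g(k):  0  0  1  1  2  0  3  1  2  0  0  1  1  2  0  3  1  2  0  0  1  1  2  0
So g(23) = 0.

0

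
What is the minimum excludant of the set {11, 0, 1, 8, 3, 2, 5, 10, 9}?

The values 0, 1, 2, 3 are all present; 4 is the first non-negative integer missing from the set.

4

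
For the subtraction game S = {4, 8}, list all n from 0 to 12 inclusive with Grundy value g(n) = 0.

Build the Grundy sequence with g(k) = mex{g(k−s) : s ∈ {4, 8}, s ≤ k}:
g(0) = mex{} = 0
g(1) = mex{} = 0
g(2) = mex{} = 0
g(3) = mex{} = 0
g(4) = mex{0} = 1
g(5) = mex{0} = 1
g(6) = mex{0} = 1
g(7) = mex{0} = 1
g(8) = mex{0,1} = 2
g(9) = mex{0,1} = 2
g(10) = mex{0,1} = 2
g(11) = mex{0,1} = 2
g(12) = mex{1,2} = 0
The P-positions (g = 0) in 0..12 are 0, 1, 2, 3, 12.

0, 1, 2, 3, 12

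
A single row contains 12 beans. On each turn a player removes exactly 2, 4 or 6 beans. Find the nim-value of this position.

2

Build the Grundy sequence with g(k) = mex{g(k−s) : s ∈ {2, 4, 6}, s ≤ k}:
k:     0  1  2  3  4  5  6  7  8  9 10 11 12
g(k):  0  0  1  1  2  2  3  3  0  0  1  1  2
So g(12) = 2.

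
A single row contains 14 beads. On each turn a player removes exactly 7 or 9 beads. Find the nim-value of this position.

2

Grundy values for subtraction set {7, 9}:
k:     0  1  2  3  4  5  6  7  8  9 10 11 12 13 14
g(k):  0  0  0  0  0  0  0  1  1  1  1  1  1  1  2
So g(14) = 2.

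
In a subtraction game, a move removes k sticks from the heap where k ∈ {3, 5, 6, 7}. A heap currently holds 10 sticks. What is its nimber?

0

Build the Grundy sequence with g(k) = mex{g(k−s) : s ∈ {3, 5, 6, 7}, s ≤ k}:
k:     0  1  2  3  4  5  6  7  8  9 10
g(k):  0  0  0  1  1  1  2  2  2  3  0
So g(10) = 0.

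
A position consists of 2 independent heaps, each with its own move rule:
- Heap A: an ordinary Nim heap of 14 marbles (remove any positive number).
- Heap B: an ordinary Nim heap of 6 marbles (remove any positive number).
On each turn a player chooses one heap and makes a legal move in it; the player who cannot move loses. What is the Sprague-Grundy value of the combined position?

8

Heap A is a plain Nim heap of size 14, so its Grundy value is 14.
Heap B is a plain Nim heap of size 6, so its Grundy value is 6.
The value of a disjunctive sum is the nim-sum of the parts.
Combined value = 14 XOR 6 = 8.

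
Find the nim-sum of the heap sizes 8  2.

10

In binary:
  1000  (8)
  0010  (2)
  ----
  1010  (10)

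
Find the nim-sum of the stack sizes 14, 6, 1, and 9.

0

In binary:
  1110  (14)
  0110  (6)
  0001  (1)
  1001  (9)
  ----
  0000  (0)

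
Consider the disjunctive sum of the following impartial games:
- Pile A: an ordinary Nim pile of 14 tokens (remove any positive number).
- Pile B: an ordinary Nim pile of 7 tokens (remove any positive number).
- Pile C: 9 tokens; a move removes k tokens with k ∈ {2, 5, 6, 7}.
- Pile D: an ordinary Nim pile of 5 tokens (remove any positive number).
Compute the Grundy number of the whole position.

Pile A is a plain Nim pile of size 14, so its Grundy value is 14.
Pile B is a plain Nim pile of size 7, so its Grundy value is 7.
Build the Grundy sequence for pile C with g(k) = mex{g(k−s) : s ∈ {2, 5, 6, 7}, s ≤ k}:
g(0) = mex{} = 0
g(1) = mex{} = 0
g(2) = mex{0} = 1
g(3) = mex{0} = 1
g(4) = mex{1} = 0
g(5) = mex{0,1} = 2
g(6) = mex{0} = 1
g(7) = mex{0,1,2} = 3
g(8) = mex{0,1} = 2
g(9) = mex{0,1,3} = 2
So g(9) = 2.
Pile D is a plain Nim pile of size 5, so its Grundy value is 5.
By the Sprague-Grundy theorem, the Grundy value of a sum of independent games is the XOR of the component values.
Combined value = 14 XOR 7 XOR 2 XOR 5 = 14.

14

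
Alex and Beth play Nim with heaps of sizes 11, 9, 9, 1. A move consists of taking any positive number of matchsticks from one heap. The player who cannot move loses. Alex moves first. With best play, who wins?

Alex wins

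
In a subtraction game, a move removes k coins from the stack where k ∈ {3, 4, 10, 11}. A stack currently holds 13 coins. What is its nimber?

Compute g(0), g(1), … for moves {3, 4, 10, 11}:
k:     0  1  2  3  4  5  6  7  8  9 10 11 12 13
g(k):  0  0  0  1  1  1  2  0  0  0  1  1  1  2
So g(13) = 2.

2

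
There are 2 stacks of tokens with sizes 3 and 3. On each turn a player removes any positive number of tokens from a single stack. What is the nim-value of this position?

0

Nim-sum: 3 ⊕ 3 = 0.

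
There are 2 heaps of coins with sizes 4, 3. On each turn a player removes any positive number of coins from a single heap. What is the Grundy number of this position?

7

Write each in binary and XOR column by column:
  100  (4)
  011  (3)
  ---
  111  (7)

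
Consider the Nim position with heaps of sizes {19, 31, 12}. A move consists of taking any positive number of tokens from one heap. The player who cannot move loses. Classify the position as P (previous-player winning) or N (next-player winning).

P-position

Compute the nim-sum pairwise:
19 ^ 31 = 12
12 ^ 12 = 0
The nim-sum is 0, so this is a P-position: the player to move is in a losing position under optimal play.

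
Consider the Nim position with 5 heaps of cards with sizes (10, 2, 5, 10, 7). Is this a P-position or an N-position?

Nim-sum: 10 ^ 2 ^ 5 ^ 10 ^ 7 = 0.
The nim-sum is 0, so this is a P-position: the player to move is in a losing position under optimal play.

P-position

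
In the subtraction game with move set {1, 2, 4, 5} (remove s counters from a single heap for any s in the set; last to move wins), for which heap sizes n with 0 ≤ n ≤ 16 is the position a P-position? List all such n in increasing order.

0, 3, 6, 9, 12, 15

Compute g(0), g(1), … for moves {1, 2, 4, 5}:
k:     0  1  2  3  4  5  6  7  8  9 10 11 12 13 14 15 16
g(k):  0  1  2  0  1  2  0  1  2  0  1  2  0  1  2  0  1
The P-positions (g = 0) in 0..16 are 0, 3, 6, 9, 12, 15.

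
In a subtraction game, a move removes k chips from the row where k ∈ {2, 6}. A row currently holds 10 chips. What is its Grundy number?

1

Grundy values for subtraction set {2, 6}:
g(0) = mex{} = 0
g(1) = mex{} = 0
g(2) = mex{0} = 1
g(3) = mex{0} = 1
g(4) = mex{1} = 0
g(5) = mex{1} = 0
g(6) = mex{0} = 1
g(7) = mex{0} = 1
g(8) = mex{1} = 0
g(9) = mex{1} = 0
g(10) = mex{0} = 1
So g(10) = 1.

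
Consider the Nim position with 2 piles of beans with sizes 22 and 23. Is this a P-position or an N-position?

In binary:
  10110  (22)
  10111  (23)
  -----
  00001  (1)
The nim-sum is 1 ≠ 0, so this is an N-position: the player to move can win.

N-position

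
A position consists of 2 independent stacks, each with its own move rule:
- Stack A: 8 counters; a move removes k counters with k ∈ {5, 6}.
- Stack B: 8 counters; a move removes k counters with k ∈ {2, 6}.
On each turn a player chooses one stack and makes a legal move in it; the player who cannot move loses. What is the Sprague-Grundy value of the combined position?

1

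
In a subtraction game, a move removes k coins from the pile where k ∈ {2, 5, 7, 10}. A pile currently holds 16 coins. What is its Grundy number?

Grundy values for subtraction set {2, 5, 7, 10}:
k:     0  1  2  3  4  5  6  7  8  9 10 11 12 13 14 15 16
g(k):  0  0  1  1  0  2  1  3  2  2  3  3  0  0  1  1  0
So g(16) = 0.

0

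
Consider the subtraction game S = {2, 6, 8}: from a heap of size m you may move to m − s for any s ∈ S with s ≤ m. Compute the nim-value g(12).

2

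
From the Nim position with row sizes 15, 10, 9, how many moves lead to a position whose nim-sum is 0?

Compute the nim-sum pairwise:
15 ^ 10 = 5
5 ^ 9 = 12
The overall nim-sum is X = 12. A row of size p has a winning move iff p XOR X < p (reduce it to p XOR X).
  15: 15 XOR 12 = 3 < 15 — winning move (to 3).
  10: 10 XOR 12 = 6 < 10 — winning move (to 6).
  9: 9 XOR 12 = 5 < 9 — winning move (to 5).
That gives 3 winning moves.

3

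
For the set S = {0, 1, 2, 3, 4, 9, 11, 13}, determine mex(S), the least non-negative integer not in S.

5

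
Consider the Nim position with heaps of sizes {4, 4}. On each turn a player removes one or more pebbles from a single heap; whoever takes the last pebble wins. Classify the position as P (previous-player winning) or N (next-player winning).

P-position

Bitwise XOR of the heap sizes:
  100  (4)
  100  (4)
  ---
  000  (0)
The nim-sum is 0, so this is a P-position: the player to move is in a losing position under optimal play.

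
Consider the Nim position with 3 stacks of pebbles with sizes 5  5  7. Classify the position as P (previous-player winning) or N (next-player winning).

N-position

Compute the nim-sum pairwise:
5 ^ 5 = 0
0 ^ 7 = 7
The nim-sum is 7 ≠ 0, so this is an N-position: the player to move can win.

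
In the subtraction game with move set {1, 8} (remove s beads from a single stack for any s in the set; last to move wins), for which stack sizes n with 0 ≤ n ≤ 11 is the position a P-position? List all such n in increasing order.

0, 2, 4, 6, 9, 11

Grundy values for subtraction set {1, 8}:
k:     0  1  2  3  4  5  6  7  8  9 10 11
g(k):  0  1  0  1  0  1  0  1  2  0  1  0
The P-positions (g = 0) in 0..11 are 0, 2, 4, 6, 9, 11.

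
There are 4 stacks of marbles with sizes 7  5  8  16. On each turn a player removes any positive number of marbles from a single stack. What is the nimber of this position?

26

Compute the nim-sum pairwise:
7 XOR 5 = 2
2 XOR 8 = 10
10 XOR 16 = 26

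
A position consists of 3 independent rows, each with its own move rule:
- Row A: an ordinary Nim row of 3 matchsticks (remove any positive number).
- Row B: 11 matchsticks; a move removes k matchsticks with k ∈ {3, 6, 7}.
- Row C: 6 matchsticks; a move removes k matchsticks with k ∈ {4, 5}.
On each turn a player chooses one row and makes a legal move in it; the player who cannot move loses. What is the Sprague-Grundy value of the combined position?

2

Row A is a plain Nim row of size 3, so its Grundy value is 3.
For row B, compute g(0), g(1), … with moves {3, 6, 7}:
g(0) = mex{} = 0
g(1) = mex{} = 0
g(2) = mex{} = 0
g(3) = mex{0} = 1
g(4) = mex{0} = 1
g(5) = mex{0} = 1
g(6) = mex{0,1} = 2
g(7) = mex{0,1} = 2
g(8) = mex{0,1} = 2
g(9) = mex{0,1,2} = 3
g(10) = mex{1,2} = 0
g(11) = mex{1,2} = 0
So g(11) = 0.
For row C, compute g(0), g(1), … with moves {4, 5}:
g(0) = mex{} = 0
g(1) = mex{} = 0
g(2) = mex{} = 0
g(3) = mex{} = 0
g(4) = mex{0} = 1
g(5) = mex{0} = 1
g(6) = mex{0} = 1
So g(6) = 1.
By the Sprague-Grundy theorem, the Grundy value of a sum of independent games is the XOR of the component values.
Combined value = 3 ⊕ 0 ⊕ 1 = 2.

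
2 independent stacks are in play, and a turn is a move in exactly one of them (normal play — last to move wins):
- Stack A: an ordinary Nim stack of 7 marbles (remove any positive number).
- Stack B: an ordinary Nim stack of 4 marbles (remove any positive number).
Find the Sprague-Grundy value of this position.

3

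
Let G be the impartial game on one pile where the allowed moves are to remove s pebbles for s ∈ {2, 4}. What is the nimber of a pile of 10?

Compute g(0), g(1), … for moves {2, 4}:
g(0) = mex{} = 0
g(1) = mex{} = 0
g(2) = mex{0} = 1
g(3) = mex{0} = 1
g(4) = mex{0,1} = 2
g(5) = mex{0,1} = 2
g(6) = mex{1,2} = 0
g(7) = mex{1,2} = 0
g(8) = mex{0,2} = 1
g(9) = mex{0,2} = 1
g(10) = mex{0,1} = 2
So g(10) = 2.

2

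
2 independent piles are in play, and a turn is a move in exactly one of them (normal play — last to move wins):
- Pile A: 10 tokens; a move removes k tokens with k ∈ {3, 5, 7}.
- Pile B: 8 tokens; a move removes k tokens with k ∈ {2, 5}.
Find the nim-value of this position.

0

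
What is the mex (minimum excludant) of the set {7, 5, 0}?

1

0 is in the set but 1 is not, so the mex is 1.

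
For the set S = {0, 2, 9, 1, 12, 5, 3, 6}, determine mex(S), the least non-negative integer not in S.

4

The values 0, 1, 2, 3 are all present; 4 is the first non-negative integer missing from the set.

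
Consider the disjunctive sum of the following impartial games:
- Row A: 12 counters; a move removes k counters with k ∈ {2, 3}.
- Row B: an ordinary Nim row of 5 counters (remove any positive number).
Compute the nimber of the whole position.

Grundy values for row A (subtraction set {2, 3}):
k:     0  1  2  3  4  5  6  7  8  9 10 11 12
g(k):  0  0  1  1  2  0  0  1  1  2  0  0  1
So g(12) = 1.
Row B is a plain Nim row of size 5, so its Grundy value is 5.
The value of a disjunctive sum is the nim-sum of the parts.
Combined value = 1 XOR 5 = 4.

4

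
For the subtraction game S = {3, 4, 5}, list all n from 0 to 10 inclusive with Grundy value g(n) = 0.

0, 1, 2, 8, 9, 10

Compute g(0), g(1), … for moves {3, 4, 5}:
g(0) = mex{} = 0
g(1) = mex{} = 0
g(2) = mex{} = 0
g(3) = mex{0} = 1
g(4) = mex{0} = 1
g(5) = mex{0} = 1
g(6) = mex{0,1} = 2
g(7) = mex{0,1} = 2
g(8) = mex{1} = 0
g(9) = mex{1,2} = 0
g(10) = mex{1,2} = 0
The P-positions (g = 0) in 0..10 are 0, 1, 2, 8, 9, 10.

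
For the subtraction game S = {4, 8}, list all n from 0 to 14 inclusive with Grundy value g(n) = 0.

0, 1, 2, 3, 12, 13, 14

Grundy values for subtraction set {4, 8}:
k:     0  1  2  3  4  5  6  7  8  9 10 11 12 13 14
g(k):  0  0  0  0  1  1  1  1  2  2  2  2  0  0  0
The P-positions (g = 0) in 0..14 are 0, 1, 2, 3, 12, 13, 14.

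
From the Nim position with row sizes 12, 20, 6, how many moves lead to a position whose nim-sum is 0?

1

Compute the nim-sum pairwise:
12 ⊕ 20 = 24
24 ⊕ 6 = 30
The overall nim-sum is X = 30. A row of size p has a winning move iff p XOR X < p (reduce it to p XOR X).
  12: 12 XOR 30 = 18 ≥ 12 — no move.
  20: 20 XOR 30 = 10 < 20 — winning move (to 10).
  6: 6 XOR 30 = 24 ≥ 6 — no move.
That gives 1 winning move.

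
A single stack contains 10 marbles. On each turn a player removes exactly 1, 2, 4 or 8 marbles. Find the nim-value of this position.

1

Compute g(0), g(1), … for moves {1, 2, 4, 8}:
g(0) = mex{} = 0
g(1) = mex{0} = 1
g(2) = mex{0,1} = 2
g(3) = mex{1,2} = 0
g(4) = mex{0,2} = 1
g(5) = mex{0,1} = 2
g(6) = mex{1,2} = 0
g(7) = mex{0,2} = 1
g(8) = mex{0,1} = 2
g(9) = mex{1,2} = 0
g(10) = mex{0,2} = 1
So g(10) = 1.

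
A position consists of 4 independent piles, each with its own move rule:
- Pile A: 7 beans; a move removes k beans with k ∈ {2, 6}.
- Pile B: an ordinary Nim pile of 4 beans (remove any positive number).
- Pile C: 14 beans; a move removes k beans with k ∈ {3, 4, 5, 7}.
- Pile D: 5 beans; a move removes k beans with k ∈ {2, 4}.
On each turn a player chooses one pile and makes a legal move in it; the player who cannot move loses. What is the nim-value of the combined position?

6

Build the Grundy sequence for pile A with g(k) = mex{g(k−s) : s ∈ {2, 6}, s ≤ k}:
k:     0  1  2  3  4  5  6  7
g(k):  0  0  1  1  0  0  1  1
So g(7) = 1.
Pile B is a plain Nim pile of size 4, so its Grundy value is 4.
Grundy values for pile C (subtraction set {3, 4, 5, 7}):
g(0) = mex{} = 0
g(1) = mex{} = 0
g(2) = mex{} = 0
g(3) = mex{0} = 1
g(4) = mex{0} = 1
g(5) = mex{0} = 1
g(6) = mex{0,1} = 2
g(7) = mex{0,1} = 2
g(8) = mex{0,1} = 2
g(9) = mex{0,1,2} = 3
g(10) = mex{1,2} = 0
g(11) = mex{1,2} = 0
g(12) = mex{1,2,3} = 0
g(13) = mex{0,2,3} = 1
g(14) = mex{0,2,3} = 1
So g(14) = 1.
For pile D, compute g(0), g(1), … with moves {2, 4}:
g(0) = mex{} = 0
g(1) = mex{} = 0
g(2) = mex{0} = 1
g(3) = mex{0} = 1
g(4) = mex{0,1} = 2
g(5) = mex{0,1} = 2
So g(5) = 2.
By the Sprague-Grundy theorem, the Grundy value of a sum of independent games is the XOR of the component values.
Combined value = 1 ⊕ 4 ⊕ 1 ⊕ 2 = 6.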